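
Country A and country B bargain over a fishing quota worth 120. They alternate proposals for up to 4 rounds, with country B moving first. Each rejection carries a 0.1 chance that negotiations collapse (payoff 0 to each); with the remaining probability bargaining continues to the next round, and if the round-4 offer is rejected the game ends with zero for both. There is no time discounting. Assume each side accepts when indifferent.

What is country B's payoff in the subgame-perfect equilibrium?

21.72

Round 4 (country A proposes): country B will accept anything ≥ 0, so country A offers 0 and keeps 120.
Round 3 (country B proposes): rejecting gives country A an expected 0.9 × 120 = 108; country B offers that and keeps 12.
Round 2 (country A proposes): rejecting gives country B an expected 0.9 × 12 = 10.8, so country A offers 10.8, keeping 109.2.
Round 1 (country B proposes): rejecting gives country A an expected 0.9 × 109.2 = 98.28. Country B offers 98.28 and keeps 120 − 98.28 = 21.72.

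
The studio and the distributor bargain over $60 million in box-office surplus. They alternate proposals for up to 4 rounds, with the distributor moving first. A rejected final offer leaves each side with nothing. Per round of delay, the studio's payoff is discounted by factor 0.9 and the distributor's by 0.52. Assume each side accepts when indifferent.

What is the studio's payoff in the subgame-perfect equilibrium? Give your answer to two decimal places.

Round 4 (the studio proposes): rejection yields 0 for the distributor; the studio offers 0 and keeps 60.
Round 3 (the distributor proposes): the studio can get 60 next round, worth 0.9 × 60 = 54 now. The distributor offers 54 and keeps 60 − 54 = 6.
Round 2 (the studio proposes): the distributor can get 6 next round, worth 0.52 × 6 = 3.12 now, so the studio offers 3.12, keeping 56.88.
Round 1 (the distributor proposes): the studio can get 56.88 next round, worth 0.9 × 56.88 = 51.192 now, so the distributor offers 51.192, keeping 8.808.

51.19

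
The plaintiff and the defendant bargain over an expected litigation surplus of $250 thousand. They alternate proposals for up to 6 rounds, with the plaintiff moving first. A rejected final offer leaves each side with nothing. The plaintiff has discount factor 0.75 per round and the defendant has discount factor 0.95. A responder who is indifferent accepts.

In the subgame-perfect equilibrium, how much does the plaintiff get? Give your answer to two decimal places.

27.75

Round 6 (the defendant proposes): rejection yields 0 for the plaintiff; the defendant offers 0 and keeps 250.
Round 5 (the plaintiff proposes): the defendant can get 250 next round, worth 0.95 × 250 = 237.5 now. The plaintiff offers 237.5 and keeps 250 − 237.5 = 12.5.
Round 4 (the defendant proposes): the plaintiff can get 12.5 next round, worth 0.75 × 12.5 = 9.375 now, so the defendant offers 9.375, keeping 240.625.
Round 3 (the plaintiff proposes): the defendant can get 240.625 next round, worth 0.95 × 240.625 = 228.59375 now; the plaintiff offers that and keeps 21.40625.
Round 2 (the defendant proposes): the plaintiff can get 21.40625 next round, worth 0.75 × 21.40625 = 16.0546875 now, so the defendant offers 16.0546875, keeping 233.9453125.
Round 1 (the plaintiff proposes): the defendant can get 233.9453125 next round, worth 0.95 × 233.9453125 = 222.248046875 now; the plaintiff offers that and keeps 27.751953125.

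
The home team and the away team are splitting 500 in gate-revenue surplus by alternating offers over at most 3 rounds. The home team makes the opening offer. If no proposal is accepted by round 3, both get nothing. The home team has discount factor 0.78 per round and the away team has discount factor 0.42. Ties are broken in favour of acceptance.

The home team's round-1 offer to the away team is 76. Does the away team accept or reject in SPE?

Accept

Work out the away team's continuation value if the offer is rejected.
Round 3 (the home team proposes): the away team will accept anything ≥ 0, so the home team offers 0 and keeps 500.
Round 2 (the away team proposes): the home team can get 500 next round, worth 0.78 × 500 = 390 now; the away team offers that and keeps 110.
So by rejecting in round 1, the away team gets 110 next round, worth 0.42 × 110 = 46.2 now.
Offer 76 ≥ 46.2, so the away team accepts.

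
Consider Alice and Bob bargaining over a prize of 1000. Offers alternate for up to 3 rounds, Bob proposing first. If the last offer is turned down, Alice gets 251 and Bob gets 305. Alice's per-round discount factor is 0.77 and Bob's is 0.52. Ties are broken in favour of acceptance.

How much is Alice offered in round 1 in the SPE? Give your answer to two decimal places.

By backward induction:
Round 3 (Bob proposes): Alice gets 251 if talks fail, so Bob offers 251 and keeps 749.
Round 2 (Alice proposes): Bob can get 749 next round, worth 0.52 × 749 = 389.48 now, so Alice offers 389.48, keeping 610.52.
Round 1 (Bob proposes): Alice can get 610.52 next round, worth 0.77 × 610.52 = 470.1004 now, so Bob offers 470.1004, keeping 529.8996.

470.10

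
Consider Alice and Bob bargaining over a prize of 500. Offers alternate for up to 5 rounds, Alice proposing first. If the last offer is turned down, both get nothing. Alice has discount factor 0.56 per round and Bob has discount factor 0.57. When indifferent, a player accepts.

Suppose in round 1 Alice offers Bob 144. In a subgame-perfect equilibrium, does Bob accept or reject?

Round 5 (Alice proposes): Bob will accept anything ≥ 0, so Alice offers 0 and keeps 500.
Round 4 (Bob proposes): Alice can get 500 next round, worth 0.56 × 500 = 280 now. Bob offers 280 and keeps 500 − 280 = 220.
Round 3 (Alice proposes): Bob can get 220 next round, worth 0.57 × 220 = 125.4 now; Alice offers that and keeps 374.6.
Round 2 (Bob proposes): Alice can get 374.6 next round, worth 0.56 × 374.6 = 209.776 now. Bob offers 209.776 and keeps 500 − 209.776 = 290.224.
So by rejecting in round 1, Bob gets 290.224 next round, worth 0.57 × 290.224 = 165.42768 now.
Offer 144 < 165.42768, so Bob rejects.

Reject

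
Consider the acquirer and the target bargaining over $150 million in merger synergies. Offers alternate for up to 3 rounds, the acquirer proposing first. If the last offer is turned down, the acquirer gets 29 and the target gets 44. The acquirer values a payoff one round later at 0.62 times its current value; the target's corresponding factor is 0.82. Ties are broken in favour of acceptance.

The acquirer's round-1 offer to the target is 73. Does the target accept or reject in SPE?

Accept

Round 3 (the acquirer proposes): the target gets 44 if talks fail, so the acquirer offers 44 and keeps 106.
Round 2 (the target proposes): the acquirer can get 106 next round, worth 0.62 × 106 = 65.72 now; the target offers that and keeps 84.28.
So by rejecting in round 1, the target gets 84.28 next round, worth 0.82 × 84.28 = 69.1096 now.
Offer 73 ≥ 69.1096, so the target accepts.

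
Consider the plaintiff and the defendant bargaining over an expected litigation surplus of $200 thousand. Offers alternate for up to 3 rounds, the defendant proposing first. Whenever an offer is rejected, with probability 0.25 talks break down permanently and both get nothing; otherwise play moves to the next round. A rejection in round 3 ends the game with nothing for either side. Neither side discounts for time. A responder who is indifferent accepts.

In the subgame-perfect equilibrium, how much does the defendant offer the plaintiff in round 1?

37.5

By backward induction:
Round 3 (the defendant proposes): rejection yields 0 for the plaintiff; the defendant offers 0 and keeps 200.
Round 2 (the plaintiff proposes): rejecting gives the defendant an expected 0.75 × 200 = 150, so the plaintiff offers 150, keeping 50.
Round 1 (the defendant proposes): rejecting gives the plaintiff an expected 0.75 × 50 = 37.5. The defendant offers 37.5 and keeps 200 − 37.5 = 162.5.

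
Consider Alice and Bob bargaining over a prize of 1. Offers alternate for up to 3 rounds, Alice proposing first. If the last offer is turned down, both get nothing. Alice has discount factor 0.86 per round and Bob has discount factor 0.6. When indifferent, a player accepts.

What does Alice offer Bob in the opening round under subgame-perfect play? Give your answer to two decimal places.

Solve by backward induction from round 3.
Round 3 (Alice proposes): rejection yields 0 for Bob; Alice offers 0 and keeps 1.
Round 2 (Bob proposes): Alice can get 1 next round, worth 0.86 × 1 = 0.86 now. Bob offers 0.86 and keeps 1 − 0.86 = 0.14.
Round 1 (Alice proposes): Bob can get 0.14 next round, worth 0.6 × 0.14 = 0.084 now, so Alice offers 0.084, keeping 0.916.

0.08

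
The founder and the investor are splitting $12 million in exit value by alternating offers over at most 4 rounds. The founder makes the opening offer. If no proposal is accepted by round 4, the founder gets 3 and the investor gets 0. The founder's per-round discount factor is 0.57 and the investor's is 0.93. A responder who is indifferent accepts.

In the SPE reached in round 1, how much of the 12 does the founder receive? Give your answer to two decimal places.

2.76

Round 4 (the investor proposes): the founder gets 3 if talks fail, so the investor offers 3 and keeps 9.
Round 3 (the founder proposes): the investor can get 9 next round, worth 0.93 × 9 = 8.37 now; the founder offers that and keeps 3.63.
Round 2 (the investor proposes): the founder can get 3.63 next round, worth 0.57 × 3.63 = 2.0691 now, so the investor offers 2.0691, keeping 9.9309.
Round 1 (the founder proposes): the investor can get 9.9309 next round, worth 0.93 × 9.9309 = 9.235737 now, so the founder offers 9.235737, keeping 2.764263.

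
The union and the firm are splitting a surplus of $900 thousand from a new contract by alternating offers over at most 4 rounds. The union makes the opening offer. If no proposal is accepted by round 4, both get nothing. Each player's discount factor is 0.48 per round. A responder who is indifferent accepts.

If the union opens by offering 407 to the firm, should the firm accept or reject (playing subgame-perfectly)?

Accept

Work out the firm's continuation value if the offer is rejected.
Round 4 (the firm proposes): the union will accept anything ≥ 0, so the firm offers 0 and keeps 900.
Round 3 (the union proposes): the firm can get 900 next round, worth 0.48 × 900 = 432 now. The union offers 432 and keeps 900 − 432 = 468.
Round 2 (the firm proposes): the union can get 468 next round, worth 0.48 × 468 = 224.64 now; the firm offers that and keeps 675.36.
So by rejecting in round 1, the firm gets 675.36 next round, worth 0.48 × 675.36 = 324.1728 now.
Offer 407 ≥ 324.1728, so the firm accepts.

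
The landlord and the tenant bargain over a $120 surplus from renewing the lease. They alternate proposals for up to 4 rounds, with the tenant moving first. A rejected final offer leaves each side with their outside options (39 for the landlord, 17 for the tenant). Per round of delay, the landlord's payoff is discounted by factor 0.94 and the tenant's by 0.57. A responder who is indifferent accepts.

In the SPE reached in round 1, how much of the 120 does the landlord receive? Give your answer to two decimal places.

Round 4 (the landlord proposes): the tenant gets 17 if talks fail, so the landlord offers 17 and keeps 103.
Round 3 (the tenant proposes): the landlord can get 103 next round, worth 0.94 × 103 = 96.82 now, so the tenant offers 96.82, keeping 23.18.
Round 2 (the landlord proposes): the tenant can get 23.18 next round, worth 0.57 × 23.18 = 13.2126 now. The landlord offers 13.2126 and keeps 120 − 13.2126 = 106.7874.
Round 1 (the tenant proposes): the landlord can get 106.7874 next round, worth 0.94 × 106.7874 = 100.380156 now, so the tenant offers 100.380156, keeping 19.619844.

100.38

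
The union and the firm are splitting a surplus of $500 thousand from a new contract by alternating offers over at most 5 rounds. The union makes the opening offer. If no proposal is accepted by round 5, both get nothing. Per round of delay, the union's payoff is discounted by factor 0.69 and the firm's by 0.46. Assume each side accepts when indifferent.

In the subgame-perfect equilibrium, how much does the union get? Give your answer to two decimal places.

Round 5 (the union proposes): rejection yields 0 for the firm; the union offers 0 and keeps 500.
Round 4 (the firm proposes): the union can get 500 next round, worth 0.69 × 500 = 345 now; the firm offers that and keeps 155.
Round 3 (the union proposes): the firm can get 155 next round, worth 0.46 × 155 = 71.3 now, so the union offers 71.3, keeping 428.7.
Round 2 (the firm proposes): the union can get 428.7 next round, worth 0.69 × 428.7 = 295.803 now. The firm offers 295.803 and keeps 500 − 295.803 = 204.197.
Round 1 (the union proposes): the firm can get 204.197 next round, worth 0.46 × 204.197 = 93.93062 now. The union offers 93.93062 and keeps 500 − 93.93062 = 406.06938.

406.07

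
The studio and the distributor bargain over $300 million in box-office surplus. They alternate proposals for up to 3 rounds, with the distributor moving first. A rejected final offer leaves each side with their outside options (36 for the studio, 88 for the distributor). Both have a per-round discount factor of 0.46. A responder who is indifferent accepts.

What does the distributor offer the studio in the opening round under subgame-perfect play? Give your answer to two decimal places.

Work backward from the last round.
Round 3 (the distributor proposes): the studio gets 36 if talks fail, so the distributor offers 36 and keeps 264.
Round 2 (the studio proposes): the distributor can get 264 next round, worth 0.46 × 264 = 121.44 now, so the studio offers 121.44, keeping 178.56.
Round 1 (the distributor proposes): the studio can get 178.56 next round, worth 0.46 × 178.56 = 82.1376 now. The distributor offers 82.1376 and keeps 300 − 82.1376 = 217.8624.

82.14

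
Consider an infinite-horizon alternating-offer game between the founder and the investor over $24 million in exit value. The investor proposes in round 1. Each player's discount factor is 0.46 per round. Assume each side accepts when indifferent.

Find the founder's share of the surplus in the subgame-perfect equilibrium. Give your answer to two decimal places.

7.56

Let x be the investor's share when the investor proposes and y be the founder's share when the founder proposes.
The founder accepts iff offered ≥ 0.46·y, so x = 24 − 0.46y. Symmetrically y = 24 − 0.46x.
Substituting: x = 24 − 0.46(24 − 0.46x), giving x(1 − 0.46·0.46) = 24(1 − 0.46).
So x = 24 × 0.54 / 0.7884 ≈ 16.4384, and the founder receives 24 − x ≈ 7.5616.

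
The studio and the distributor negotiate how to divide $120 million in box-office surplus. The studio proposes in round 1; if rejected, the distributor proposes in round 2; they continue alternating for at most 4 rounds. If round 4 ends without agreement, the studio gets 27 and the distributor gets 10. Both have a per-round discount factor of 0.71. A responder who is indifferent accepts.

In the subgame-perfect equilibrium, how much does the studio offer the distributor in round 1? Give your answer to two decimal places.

Round 4 (the distributor proposes): the studio gets 27 if talks fail, so the distributor offers 27 and keeps 93.
Round 3 (the studio proposes): the distributor can get 93 next round, worth 0.71 × 93 = 66.03 now, so the studio offers 66.03, keeping 53.97.
Round 2 (the distributor proposes): the studio can get 53.97 next round, worth 0.71 × 53.97 = 38.3187 now; the distributor offers that and keeps 81.6813.
Round 1 (the studio proposes): the distributor can get 81.6813 next round, worth 0.71 × 81.6813 = 57.993723 now; the studio offers that and keeps 62.006277.

57.99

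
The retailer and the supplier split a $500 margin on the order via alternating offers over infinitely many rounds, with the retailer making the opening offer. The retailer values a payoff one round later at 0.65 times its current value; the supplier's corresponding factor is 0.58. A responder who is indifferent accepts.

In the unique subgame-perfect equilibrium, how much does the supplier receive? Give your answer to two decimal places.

162.92

When the retailer proposes, the supplier accepts any offer worth at least 0.58 times what the supplier would get by proposing next round; and vice versa.
This gives x = 500 − 0.58y and y = 500 − 0.65x, where x and y are each side's share when it proposes.
Hence (1 − 0.58·0.65)x = 500(1 − 0.58), i.e. 0.623·x = 210.
x ≈ 337.0787; the supplier's share is 500 − x ≈ 162.9213.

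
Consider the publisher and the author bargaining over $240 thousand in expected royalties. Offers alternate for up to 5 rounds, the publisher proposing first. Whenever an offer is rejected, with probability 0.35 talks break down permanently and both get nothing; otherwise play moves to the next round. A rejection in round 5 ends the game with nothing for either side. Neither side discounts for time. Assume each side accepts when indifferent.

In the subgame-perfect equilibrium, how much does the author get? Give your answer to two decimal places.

By backward induction:
Round 5 (the publisher proposes): the author will accept anything ≥ 0, so the publisher offers 0 and keeps 240.
Round 4 (the author proposes): rejecting gives the publisher an expected 0.65 × 240 = 156; the author offers that and keeps 84.
Round 3 (the publisher proposes): rejecting gives the author an expected 0.65 × 84 = 54.6; the publisher offers that and keeps 185.4.
Round 2 (the author proposes): rejecting gives the publisher an expected 0.65 × 185.4 = 120.51; the author offers that and keeps 119.49.
Round 1 (the publisher proposes): rejecting gives the author an expected 0.65 × 119.49 = 77.6685, so the publisher offers 77.6685, keeping 162.3315.

77.67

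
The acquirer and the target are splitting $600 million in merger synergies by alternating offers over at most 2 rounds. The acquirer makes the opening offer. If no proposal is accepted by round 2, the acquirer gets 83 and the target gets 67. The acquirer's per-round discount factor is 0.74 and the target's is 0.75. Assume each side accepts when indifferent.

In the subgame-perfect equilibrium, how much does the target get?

387.75

By backward induction:
Round 2 (the target proposes): the acquirer gets 83 if talks fail, so the target offers 83 and keeps 517.
Round 1 (the acquirer proposes): the target can get 517 next round, worth 0.75 × 517 = 387.75 now; the acquirer offers that and keeps 212.25.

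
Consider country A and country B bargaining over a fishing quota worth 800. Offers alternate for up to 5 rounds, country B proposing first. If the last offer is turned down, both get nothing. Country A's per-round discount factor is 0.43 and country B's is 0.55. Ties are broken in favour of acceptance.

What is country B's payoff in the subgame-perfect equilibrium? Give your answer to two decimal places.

Round 5 (country B proposes): rejection yields 0 for country A; country B offers 0 and keeps 800.
Round 4 (country A proposes): country B can get 800 next round, worth 0.55 × 800 = 440 now, so country A offers 440, keeping 360.
Round 3 (country B proposes): country A can get 360 next round, worth 0.43 × 360 = 154.8 now. Country B offers 154.8 and keeps 800 − 154.8 = 645.2.
Round 2 (country A proposes): country B can get 645.2 next round, worth 0.55 × 645.2 = 354.86 now; country A offers that and keeps 445.14.
Round 1 (country B proposes): country A can get 445.14 next round, worth 0.43 × 445.14 = 191.4102 now; country B offers that and keeps 608.5898.

608.59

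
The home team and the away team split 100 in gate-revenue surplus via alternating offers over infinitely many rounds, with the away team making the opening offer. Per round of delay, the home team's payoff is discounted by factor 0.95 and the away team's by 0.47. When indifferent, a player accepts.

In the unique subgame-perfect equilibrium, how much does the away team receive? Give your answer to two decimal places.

When the away team proposes, the home team accepts any offer worth at least 0.95 times what the home team would get by proposing next round; and vice versa.
This gives x = 100 − 0.95y and y = 100 − 0.47x, where x and y are each side's share when it proposes.
Hence (1 − 0.95·0.47)x = 100(1 − 0.95), i.e. 0.5535·x = 5.
x ≈ 9.0334; the home team's share is 100 − x ≈ 90.9666.

9.03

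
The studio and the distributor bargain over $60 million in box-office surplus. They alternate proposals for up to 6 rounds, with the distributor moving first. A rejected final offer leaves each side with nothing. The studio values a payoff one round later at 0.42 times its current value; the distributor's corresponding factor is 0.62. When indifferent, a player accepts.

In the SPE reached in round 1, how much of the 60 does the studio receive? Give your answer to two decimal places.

13.78

By backward induction:
Round 6 (the studio proposes): the distributor will accept anything ≥ 0, so the studio offers 0 and keeps 60.
Round 5 (the distributor proposes): the studio can get 60 next round, worth 0.42 × 60 = 25.2 now. The distributor offers 25.2 and keeps 60 − 25.2 = 34.8.
Round 4 (the studio proposes): the distributor can get 34.8 next round, worth 0.62 × 34.8 = 21.576 now; the studio offers that and keeps 38.424.
Round 3 (the distributor proposes): the studio can get 38.424 next round, worth 0.42 × 38.424 = 16.13808 now, so the distributor offers 16.13808, keeping 43.86192.
Round 2 (the studio proposes): the distributor can get 43.86192 next round, worth 0.62 × 43.86192 = 27.1943904 now; the studio offers that and keeps 32.8056096.
Round 1 (the distributor proposes): the studio can get 32.8056096 next round, worth 0.42 × 32.8056096 = 13.778356032 now; the distributor offers that and keeps 46.221643968.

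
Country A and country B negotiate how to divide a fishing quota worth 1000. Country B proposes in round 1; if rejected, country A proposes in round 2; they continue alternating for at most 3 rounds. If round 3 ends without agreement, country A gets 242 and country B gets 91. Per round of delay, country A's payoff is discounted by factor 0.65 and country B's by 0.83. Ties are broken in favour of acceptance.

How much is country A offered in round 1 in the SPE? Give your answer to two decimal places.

Solve by backward induction from round 3.
Round 3 (country B proposes): country A gets 242 if talks fail, so country B offers 242 and keeps 758.
Round 2 (country A proposes): country B can get 758 next round, worth 0.83 × 758 = 629.14 now, so country A offers 629.14, keeping 370.86.
Round 1 (country B proposes): country A can get 370.86 next round, worth 0.65 × 370.86 = 241.059 now; country B offers that and keeps 758.941.

241.06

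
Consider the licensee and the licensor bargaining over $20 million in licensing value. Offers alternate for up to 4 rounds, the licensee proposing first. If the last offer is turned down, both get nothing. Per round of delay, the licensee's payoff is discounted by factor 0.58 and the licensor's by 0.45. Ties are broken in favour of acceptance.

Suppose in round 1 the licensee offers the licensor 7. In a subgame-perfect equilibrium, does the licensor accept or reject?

Accept

Round 4 (the licensor proposes): the licensee will accept anything ≥ 0, so the licensor offers 0 and keeps 20.
Round 3 (the licensee proposes): the licensor can get 20 next round, worth 0.45 × 20 = 9 now. The licensee offers 9 and keeps 20 − 9 = 11.
Round 2 (the licensor proposes): the licensee can get 11 next round, worth 0.58 × 11 = 6.38 now. The licensor offers 6.38 and keeps 20 − 6.38 = 13.62.
So by rejecting in round 1, the licensor gets 13.62 next round, worth 0.45 × 13.62 = 6.129 now.
Offer 7 ≥ 6.129, so the licensor accepts.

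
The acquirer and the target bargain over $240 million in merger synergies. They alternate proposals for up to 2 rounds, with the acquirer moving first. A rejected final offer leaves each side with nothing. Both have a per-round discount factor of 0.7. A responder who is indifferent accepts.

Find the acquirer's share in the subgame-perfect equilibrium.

72

Work backward from the last round.
Round 2 (the target proposes): rejection yields 0 for the acquirer; the target offers 0 and keeps 240.
Round 1 (the acquirer proposes): the target can get 240 next round, worth 0.7 × 240 = 168 now, so the acquirer offers 168, keeping 72.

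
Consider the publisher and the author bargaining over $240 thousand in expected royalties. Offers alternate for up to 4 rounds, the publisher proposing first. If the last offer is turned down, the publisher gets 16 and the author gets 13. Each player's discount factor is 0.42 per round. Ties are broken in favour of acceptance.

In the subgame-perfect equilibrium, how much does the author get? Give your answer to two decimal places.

By backward induction:
Round 4 (the author proposes): the publisher gets 16 if talks fail, so the author offers 16 and keeps 224.
Round 3 (the publisher proposes): the author can get 224 next round, worth 0.42 × 224 = 94.08 now; the publisher offers that and keeps 145.92.
Round 2 (the author proposes): the publisher can get 145.92 next round, worth 0.42 × 145.92 = 61.2864 now. The author offers 61.2864 and keeps 240 − 61.2864 = 178.7136.
Round 1 (the publisher proposes): the author can get 178.7136 next round, worth 0.42 × 178.7136 = 75.059712 now. The publisher offers 75.059712 and keeps 240 − 75.059712 = 164.940288.

75.06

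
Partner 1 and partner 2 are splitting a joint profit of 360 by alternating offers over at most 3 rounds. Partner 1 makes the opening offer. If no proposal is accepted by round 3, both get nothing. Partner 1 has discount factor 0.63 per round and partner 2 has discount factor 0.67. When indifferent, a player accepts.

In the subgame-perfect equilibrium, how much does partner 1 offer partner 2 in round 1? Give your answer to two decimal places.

89.24

Solve by backward induction from round 3.
Round 3 (partner 1 proposes): partner 2 will accept anything ≥ 0, so partner 1 offers 0 and keeps 360.
Round 2 (partner 2 proposes): partner 1 can get 360 next round, worth 0.63 × 360 = 226.8 now, so partner 2 offers 226.8, keeping 133.2.
Round 1 (partner 1 proposes): partner 2 can get 133.2 next round, worth 0.67 × 133.2 = 89.244 now, so partner 1 offers 89.244, keeping 270.756.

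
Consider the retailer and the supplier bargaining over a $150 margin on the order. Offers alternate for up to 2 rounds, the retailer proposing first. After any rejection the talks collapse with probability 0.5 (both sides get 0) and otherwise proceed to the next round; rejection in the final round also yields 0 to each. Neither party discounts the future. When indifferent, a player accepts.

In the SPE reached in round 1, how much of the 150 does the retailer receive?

Round 2 (the supplier proposes): rejection yields 0 for the retailer; the supplier offers 0 and keeps 150.
Round 1 (the retailer proposes): rejecting gives the supplier an expected 0.5 × 150 = 75, so the retailer offers 75, keeping 75.

75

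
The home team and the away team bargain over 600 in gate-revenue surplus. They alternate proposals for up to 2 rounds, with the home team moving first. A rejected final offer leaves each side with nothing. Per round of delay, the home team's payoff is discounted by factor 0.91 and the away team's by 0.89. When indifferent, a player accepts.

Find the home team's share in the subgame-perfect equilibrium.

66

Round 2 (the away team proposes): rejection yields 0 for the home team; the away team offers 0 and keeps 600.
Round 1 (the home team proposes): the away team can get 600 next round, worth 0.89 × 600 = 534 now. The home team offers 534 and keeps 600 − 534 = 66.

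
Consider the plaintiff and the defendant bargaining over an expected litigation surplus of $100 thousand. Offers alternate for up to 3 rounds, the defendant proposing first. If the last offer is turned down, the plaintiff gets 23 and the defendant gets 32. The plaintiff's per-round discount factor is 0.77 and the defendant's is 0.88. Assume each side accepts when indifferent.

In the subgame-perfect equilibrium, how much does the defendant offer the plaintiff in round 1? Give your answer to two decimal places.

Work backward from the last round.
Round 3 (the defendant proposes): the plaintiff gets 23 if talks fail, so the defendant offers 23 and keeps 77.
Round 2 (the plaintiff proposes): the defendant can get 77 next round, worth 0.88 × 77 = 67.76 now, so the plaintiff offers 67.76, keeping 32.24.
Round 1 (the defendant proposes): the plaintiff can get 32.24 next round, worth 0.77 × 32.24 = 24.8248 now, so the defendant offers 24.8248, keeping 75.1752.

24.82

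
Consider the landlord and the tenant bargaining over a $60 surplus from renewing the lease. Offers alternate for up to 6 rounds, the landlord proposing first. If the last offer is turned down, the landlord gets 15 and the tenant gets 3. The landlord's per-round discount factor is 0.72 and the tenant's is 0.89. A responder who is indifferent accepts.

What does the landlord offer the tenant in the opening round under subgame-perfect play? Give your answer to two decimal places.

By backward induction:
Round 6 (the tenant proposes): the landlord gets 15 if talks fail, so the tenant offers 15 and keeps 45.
Round 5 (the landlord proposes): the tenant can get 45 next round, worth 0.89 × 45 = 40.05 now; the landlord offers that and keeps 19.95.
Round 4 (the tenant proposes): the landlord can get 19.95 next round, worth 0.72 × 19.95 = 14.364 now, so the tenant offers 14.364, keeping 45.636.
Round 3 (the landlord proposes): the tenant can get 45.636 next round, worth 0.89 × 45.636 = 40.61604 now; the landlord offers that and keeps 19.38396.
Round 2 (the tenant proposes): the landlord can get 19.38396 next round, worth 0.72 × 19.38396 = 13.9564512 now; the tenant offers that and keeps 46.0435488.
Round 1 (the landlord proposes): the tenant can get 46.0435488 next round, worth 0.89 × 46.0435488 = 40.978758432 now; the landlord offers that and keeps 19.021241568.

40.98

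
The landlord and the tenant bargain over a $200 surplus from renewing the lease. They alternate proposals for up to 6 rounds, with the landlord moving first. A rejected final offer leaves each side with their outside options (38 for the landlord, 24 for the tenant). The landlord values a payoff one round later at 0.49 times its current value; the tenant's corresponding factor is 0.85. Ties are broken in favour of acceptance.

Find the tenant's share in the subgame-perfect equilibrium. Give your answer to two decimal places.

Round 6 (the tenant proposes): the landlord gets 38 if talks fail, so the tenant offers 38 and keeps 162.
Round 5 (the landlord proposes): the tenant can get 162 next round, worth 0.85 × 162 = 137.7 now. The landlord offers 137.7 and keeps 200 − 137.7 = 62.3.
Round 4 (the tenant proposes): the landlord can get 62.3 next round, worth 0.49 × 62.3 = 30.527 now, so the tenant offers 30.527, keeping 169.473.
Round 3 (the landlord proposes): the tenant can get 169.473 next round, worth 0.85 × 169.473 = 144.05205 now, so the landlord offers 144.05205, keeping 55.94795.
Round 2 (the tenant proposes): the landlord can get 55.94795 next round, worth 0.49 × 55.94795 = 27.4144955 now; the tenant offers that and keeps 172.5855045.
Round 1 (the landlord proposes): the tenant can get 172.5855045 next round, worth 0.85 × 172.5855045 = 146.697678825 now. The landlord offers 146.697678825 and keeps 200 − 146.697678825 = 53.302321175.

146.70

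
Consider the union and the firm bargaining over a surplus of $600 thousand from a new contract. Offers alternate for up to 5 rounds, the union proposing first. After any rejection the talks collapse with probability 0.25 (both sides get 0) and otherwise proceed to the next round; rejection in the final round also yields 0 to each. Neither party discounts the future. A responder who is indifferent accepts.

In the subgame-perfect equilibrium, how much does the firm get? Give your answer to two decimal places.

By backward induction:
Round 5 (the union proposes): the firm will accept anything ≥ 0, so the union offers 0 and keeps 600.
Round 4 (the firm proposes): rejecting gives the union an expected 0.75 × 600 = 450, so the firm offers 450, keeping 150.
Round 3 (the union proposes): rejecting gives the firm an expected 0.75 × 150 = 112.5; the union offers that and keeps 487.5.
Round 2 (the firm proposes): rejecting gives the union an expected 0.75 × 487.5 = 365.625. The firm offers 365.625 and keeps 600 − 365.625 = 234.375.
Round 1 (the union proposes): rejecting gives the firm an expected 0.75 × 234.375 = 175.78125. The union offers 175.78125 and keeps 600 − 175.78125 = 424.21875.

175.78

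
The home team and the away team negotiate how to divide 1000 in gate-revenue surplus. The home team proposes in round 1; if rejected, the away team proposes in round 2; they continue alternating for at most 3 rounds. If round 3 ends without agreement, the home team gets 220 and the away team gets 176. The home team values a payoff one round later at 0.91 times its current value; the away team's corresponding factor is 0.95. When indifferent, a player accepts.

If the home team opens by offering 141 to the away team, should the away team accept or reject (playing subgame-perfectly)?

Reject

Round 3 (the home team proposes): the away team gets 176 if talks fail, so the home team offers 176 and keeps 824.
Round 2 (the away team proposes): the home team can get 824 next round, worth 0.91 × 824 = 749.84 now; the away team offers that and keeps 250.16.
So by rejecting in round 1, the away team gets 250.16 next round, worth 0.95 × 250.16 = 237.652 now.
Offer 141 < 237.652, so the away team rejects.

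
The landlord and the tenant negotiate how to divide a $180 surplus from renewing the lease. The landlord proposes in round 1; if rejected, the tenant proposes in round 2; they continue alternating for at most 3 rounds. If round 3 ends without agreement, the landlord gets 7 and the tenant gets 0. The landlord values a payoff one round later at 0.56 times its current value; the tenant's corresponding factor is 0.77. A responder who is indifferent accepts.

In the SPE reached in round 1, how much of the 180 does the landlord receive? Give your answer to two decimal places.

119.02

Solve by backward induction from round 3.
Round 3 (the landlord proposes): the tenant will accept anything ≥ 0, so the landlord offers 0 and keeps 180.
Round 2 (the tenant proposes): the landlord can get 180 next round, worth 0.56 × 180 = 100.8 now; the tenant offers that and keeps 79.2.
Round 1 (the landlord proposes): the tenant can get 79.2 next round, worth 0.77 × 79.2 = 60.984 now, so the landlord offers 60.984, keeping 119.016.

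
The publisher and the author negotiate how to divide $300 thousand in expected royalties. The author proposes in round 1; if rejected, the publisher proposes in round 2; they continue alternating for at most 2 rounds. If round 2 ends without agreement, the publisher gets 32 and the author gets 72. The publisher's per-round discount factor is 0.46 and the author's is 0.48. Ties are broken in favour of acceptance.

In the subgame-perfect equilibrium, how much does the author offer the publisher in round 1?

104.88

Round 2 (the publisher proposes): the author gets 72 if talks fail, so the publisher offers 72 and keeps 228.
Round 1 (the author proposes): the publisher can get 228 next round, worth 0.46 × 228 = 104.88 now, so the author offers 104.88, keeping 195.12.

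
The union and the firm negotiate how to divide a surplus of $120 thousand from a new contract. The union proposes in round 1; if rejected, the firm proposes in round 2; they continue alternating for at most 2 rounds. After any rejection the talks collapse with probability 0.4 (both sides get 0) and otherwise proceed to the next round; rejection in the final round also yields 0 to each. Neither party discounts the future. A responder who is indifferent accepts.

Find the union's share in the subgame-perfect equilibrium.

By backward induction:
Round 2 (the firm proposes): rejection yields 0 for the union; the firm offers 0 and keeps 120.
Round 1 (the union proposes): rejecting gives the firm an expected 0.6 × 120 = 72, so the union offers 72, keeping 48.

48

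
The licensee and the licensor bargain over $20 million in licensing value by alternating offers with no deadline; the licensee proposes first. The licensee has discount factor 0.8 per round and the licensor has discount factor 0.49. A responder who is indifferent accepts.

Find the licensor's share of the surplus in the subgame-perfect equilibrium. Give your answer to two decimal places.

In a stationary SPE each proposer offers the other exactly their discounted continuation value.
If the licensee keeps x when proposing and the licensor keeps y when proposing, then x = 20 − 0.49y and y = 20 − 0.8x.
Solving: x = 20(1 − 0.49) / (1 − 0.8·0.49) = 10.2 / 0.608 ≈ 16.7763.
The licensor gets 20 − 16.7763 ≈ 3.2237.

3.22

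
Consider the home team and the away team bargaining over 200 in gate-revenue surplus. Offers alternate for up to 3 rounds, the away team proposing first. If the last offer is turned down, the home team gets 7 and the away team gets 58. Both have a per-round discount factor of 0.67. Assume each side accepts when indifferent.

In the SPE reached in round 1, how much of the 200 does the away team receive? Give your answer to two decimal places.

152.64

Round 3 (the away team proposes): the home team gets 7 if talks fail, so the away team offers 7 and keeps 193.
Round 2 (the home team proposes): the away team can get 193 next round, worth 0.67 × 193 = 129.31 now. The home team offers 129.31 and keeps 200 − 129.31 = 70.69.
Round 1 (the away team proposes): the home team can get 70.69 next round, worth 0.67 × 70.69 = 47.3623 now. The away team offers 47.3623 and keeps 200 − 47.3623 = 152.6377.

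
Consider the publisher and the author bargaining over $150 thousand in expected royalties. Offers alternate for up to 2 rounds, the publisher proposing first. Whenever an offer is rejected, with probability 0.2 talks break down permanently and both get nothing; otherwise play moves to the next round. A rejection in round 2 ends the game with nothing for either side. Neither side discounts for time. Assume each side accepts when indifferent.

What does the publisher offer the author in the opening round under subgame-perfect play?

Round 2 (the author proposes): the publisher will accept anything ≥ 0, so the author offers 0 and keeps 150.
Round 1 (the publisher proposes): rejecting gives the author an expected 0.8 × 150 = 120. The publisher offers 120 and keeps 150 − 120 = 30.

120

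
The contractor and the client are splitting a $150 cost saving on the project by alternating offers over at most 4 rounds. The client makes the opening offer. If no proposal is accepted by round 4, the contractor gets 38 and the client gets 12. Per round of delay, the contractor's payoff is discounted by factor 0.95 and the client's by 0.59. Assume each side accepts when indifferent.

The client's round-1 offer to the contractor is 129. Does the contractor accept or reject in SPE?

Work out the contractor's continuation value if the offer is rejected.
Round 4 (the contractor proposes): the client gets 12 if talks fail, so the contractor offers 12 and keeps 138.
Round 3 (the client proposes): the contractor can get 138 next round, worth 0.95 × 138 = 131.1 now. The client offers 131.1 and keeps 150 − 131.1 = 18.9.
Round 2 (the contractor proposes): the client can get 18.9 next round, worth 0.59 × 18.9 = 11.151 now. The contractor offers 11.151 and keeps 150 − 11.151 = 138.849.
So by rejecting in round 1, the contractor gets 138.849 next round, worth 0.95 × 138.849 = 131.90655 now.
Offer 129 < 131.90655, so the contractor rejects.

Reject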